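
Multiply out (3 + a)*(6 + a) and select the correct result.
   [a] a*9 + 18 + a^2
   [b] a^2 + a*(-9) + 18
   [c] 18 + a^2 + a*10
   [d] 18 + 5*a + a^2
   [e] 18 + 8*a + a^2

Expanding (3 + a)*(6 + a):
= a*9 + 18 + a^2
a) a*9 + 18 + a^2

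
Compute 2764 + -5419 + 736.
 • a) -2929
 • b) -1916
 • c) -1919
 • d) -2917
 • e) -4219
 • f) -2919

First: 2764 + -5419 = -2655
Then: -2655 + 736 = -1919
c) -1919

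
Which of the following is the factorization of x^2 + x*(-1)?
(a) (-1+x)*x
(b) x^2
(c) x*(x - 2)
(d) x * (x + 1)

We need to factor x^2 + x*(-1).
The factored form is (-1+x)*x.
a) (-1+x)*x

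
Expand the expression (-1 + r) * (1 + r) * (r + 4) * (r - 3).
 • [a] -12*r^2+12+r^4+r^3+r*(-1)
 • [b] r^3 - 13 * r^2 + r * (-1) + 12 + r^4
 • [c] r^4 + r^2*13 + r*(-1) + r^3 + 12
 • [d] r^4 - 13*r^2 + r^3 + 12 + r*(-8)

Expanding (-1 + r) * (1 + r) * (r + 4) * (r - 3):
= r^3 - 13 * r^2 + r * (-1) + 12 + r^4
b) r^3 - 13 * r^2 + r * (-1) + 12 + r^4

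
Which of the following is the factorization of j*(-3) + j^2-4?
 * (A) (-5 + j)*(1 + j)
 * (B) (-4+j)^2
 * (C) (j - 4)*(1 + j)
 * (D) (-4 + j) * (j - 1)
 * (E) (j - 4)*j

We need to factor j*(-3) + j^2-4.
The factored form is (j - 4)*(1 + j).
C) (j - 4)*(1 + j)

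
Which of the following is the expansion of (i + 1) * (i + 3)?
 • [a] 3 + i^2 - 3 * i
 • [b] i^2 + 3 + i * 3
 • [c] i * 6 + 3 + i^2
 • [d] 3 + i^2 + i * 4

Expanding (i + 1) * (i + 3):
= 3 + i^2 + i * 4
d) 3 + i^2 + i * 4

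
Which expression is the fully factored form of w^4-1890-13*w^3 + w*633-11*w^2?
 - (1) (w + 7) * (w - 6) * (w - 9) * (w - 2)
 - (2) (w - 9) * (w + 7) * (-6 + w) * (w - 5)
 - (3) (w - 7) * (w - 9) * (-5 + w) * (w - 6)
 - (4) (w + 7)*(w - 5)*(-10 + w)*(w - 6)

We need to factor w^4-1890-13*w^3 + w*633-11*w^2.
The factored form is (w - 9) * (w + 7) * (-6 + w) * (w - 5).
2) (w - 9) * (w + 7) * (-6 + w) * (w - 5)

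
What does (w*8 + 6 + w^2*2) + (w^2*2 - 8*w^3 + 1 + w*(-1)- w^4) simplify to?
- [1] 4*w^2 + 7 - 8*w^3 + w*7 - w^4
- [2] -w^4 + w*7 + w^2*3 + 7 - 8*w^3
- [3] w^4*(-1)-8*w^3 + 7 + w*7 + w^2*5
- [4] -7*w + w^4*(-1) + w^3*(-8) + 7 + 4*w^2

Adding the polynomials and combining like terms:
(w*8 + 6 + w^2*2) + (w^2*2 - 8*w^3 + 1 + w*(-1) - w^4)
= 4*w^2 + 7 - 8*w^3 + w*7 - w^4
1) 4*w^2 + 7 - 8*w^3 + w*7 - w^4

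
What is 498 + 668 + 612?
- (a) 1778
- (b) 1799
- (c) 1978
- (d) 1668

First: 498 + 668 = 1166
Then: 1166 + 612 = 1778
a) 1778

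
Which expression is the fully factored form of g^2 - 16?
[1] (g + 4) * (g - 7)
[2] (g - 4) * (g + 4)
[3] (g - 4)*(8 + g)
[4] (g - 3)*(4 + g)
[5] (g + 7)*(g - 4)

We need to factor g^2 - 16.
The factored form is (g - 4) * (g + 4).
2) (g - 4) * (g + 4)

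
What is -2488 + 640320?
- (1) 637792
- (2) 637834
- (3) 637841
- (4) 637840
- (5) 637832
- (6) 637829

-2488 + 640320 = 637832
5) 637832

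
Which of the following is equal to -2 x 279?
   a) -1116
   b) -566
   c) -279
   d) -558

-2 * 279 = -558
d) -558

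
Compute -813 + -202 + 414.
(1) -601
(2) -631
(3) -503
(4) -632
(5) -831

First: -813 + -202 = -1015
Then: -1015 + 414 = -601
1) -601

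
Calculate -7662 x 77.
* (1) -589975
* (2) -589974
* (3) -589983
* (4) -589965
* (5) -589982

-7662 * 77 = -589974
2) -589974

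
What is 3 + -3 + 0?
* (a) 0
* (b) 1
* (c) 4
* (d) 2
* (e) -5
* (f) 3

First: 3 + -3 = 0
Then: 0 + 0 = 0
a) 0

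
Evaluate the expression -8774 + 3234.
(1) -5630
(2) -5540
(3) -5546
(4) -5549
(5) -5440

-8774 + 3234 = -5540
2) -5540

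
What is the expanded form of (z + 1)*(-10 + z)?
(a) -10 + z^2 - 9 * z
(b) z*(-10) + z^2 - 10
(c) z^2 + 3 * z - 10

Expanding (z + 1)*(-10 + z):
= -10 + z^2 - 9 * z
a) -10 + z^2 - 9 * z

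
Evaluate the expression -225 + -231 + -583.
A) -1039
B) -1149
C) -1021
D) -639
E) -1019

First: -225 + -231 = -456
Then: -456 + -583 = -1039
A) -1039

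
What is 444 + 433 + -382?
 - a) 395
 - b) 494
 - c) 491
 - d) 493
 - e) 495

First: 444 + 433 = 877
Then: 877 + -382 = 495
e) 495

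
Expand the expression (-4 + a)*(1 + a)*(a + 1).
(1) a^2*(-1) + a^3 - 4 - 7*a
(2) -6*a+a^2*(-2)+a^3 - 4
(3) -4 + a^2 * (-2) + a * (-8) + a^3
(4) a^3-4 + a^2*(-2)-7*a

Expanding (-4 + a)*(1 + a)*(a + 1):
= a^3-4 + a^2*(-2)-7*a
4) a^3-4 + a^2*(-2)-7*a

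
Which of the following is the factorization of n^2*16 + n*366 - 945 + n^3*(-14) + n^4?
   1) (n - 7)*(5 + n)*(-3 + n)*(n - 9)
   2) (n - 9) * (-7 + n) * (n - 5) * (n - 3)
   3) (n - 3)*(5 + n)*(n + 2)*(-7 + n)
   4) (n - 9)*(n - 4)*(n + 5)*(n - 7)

We need to factor n^2*16 + n*366 - 945 + n^3*(-14) + n^4.
The factored form is (n - 7)*(5 + n)*(-3 + n)*(n - 9).
1) (n - 7)*(5 + n)*(-3 + n)*(n - 9)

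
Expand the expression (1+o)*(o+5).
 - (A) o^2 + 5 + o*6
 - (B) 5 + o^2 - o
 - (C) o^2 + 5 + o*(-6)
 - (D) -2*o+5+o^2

Expanding (1+o)*(o+5):
= o^2 + 5 + o*6
A) o^2 + 5 + o*6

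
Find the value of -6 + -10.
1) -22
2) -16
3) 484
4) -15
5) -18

-6 + -10 = -16
2) -16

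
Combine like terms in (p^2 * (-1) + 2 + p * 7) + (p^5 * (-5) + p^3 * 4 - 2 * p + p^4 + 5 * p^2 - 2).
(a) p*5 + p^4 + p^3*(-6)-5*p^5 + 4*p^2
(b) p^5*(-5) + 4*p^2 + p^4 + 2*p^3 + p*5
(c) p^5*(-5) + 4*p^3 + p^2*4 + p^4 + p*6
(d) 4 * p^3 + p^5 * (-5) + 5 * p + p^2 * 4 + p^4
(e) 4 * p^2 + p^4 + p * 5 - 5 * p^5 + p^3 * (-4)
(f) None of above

Adding the polynomials and combining like terms:
(p^2*(-1) + 2 + p*7) + (p^5*(-5) + p^3*4 - 2*p + p^4 + 5*p^2 - 2)
= 4 * p^3 + p^5 * (-5) + 5 * p + p^2 * 4 + p^4
d) 4 * p^3 + p^5 * (-5) + 5 * p + p^2 * 4 + p^4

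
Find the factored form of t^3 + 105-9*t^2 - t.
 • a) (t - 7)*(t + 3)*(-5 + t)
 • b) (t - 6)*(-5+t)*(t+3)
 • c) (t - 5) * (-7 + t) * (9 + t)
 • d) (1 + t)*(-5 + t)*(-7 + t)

We need to factor t^3 + 105-9*t^2 - t.
The factored form is (t - 7)*(t + 3)*(-5 + t).
a) (t - 7)*(t + 3)*(-5 + t)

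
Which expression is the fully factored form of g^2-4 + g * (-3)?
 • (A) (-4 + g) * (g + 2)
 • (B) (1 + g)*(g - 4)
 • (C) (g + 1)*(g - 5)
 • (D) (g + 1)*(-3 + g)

We need to factor g^2-4 + g * (-3).
The factored form is (1 + g)*(g - 4).
B) (1 + g)*(g - 4)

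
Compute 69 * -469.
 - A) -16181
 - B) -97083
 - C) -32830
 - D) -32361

69 * -469 = -32361
D) -32361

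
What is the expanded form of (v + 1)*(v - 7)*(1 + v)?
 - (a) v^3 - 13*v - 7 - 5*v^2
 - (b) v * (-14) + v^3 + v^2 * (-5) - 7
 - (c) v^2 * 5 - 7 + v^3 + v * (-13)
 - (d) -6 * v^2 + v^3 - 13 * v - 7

Expanding (v + 1)*(v - 7)*(1 + v):
= v^3 - 13*v - 7 - 5*v^2
a) v^3 - 13*v - 7 - 5*v^2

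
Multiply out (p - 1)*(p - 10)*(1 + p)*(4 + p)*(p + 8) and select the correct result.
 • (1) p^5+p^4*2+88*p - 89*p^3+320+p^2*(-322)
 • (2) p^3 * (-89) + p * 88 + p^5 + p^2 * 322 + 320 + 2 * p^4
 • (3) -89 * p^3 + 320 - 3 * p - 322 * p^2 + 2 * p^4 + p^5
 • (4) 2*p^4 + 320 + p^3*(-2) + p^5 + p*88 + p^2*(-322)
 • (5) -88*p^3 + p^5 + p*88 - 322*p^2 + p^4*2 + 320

Expanding (p - 1)*(p - 10)*(1 + p)*(4 + p)*(p + 8):
= p^5+p^4*2+88*p - 89*p^3+320+p^2*(-322)
1) p^5+p^4*2+88*p - 89*p^3+320+p^2*(-322)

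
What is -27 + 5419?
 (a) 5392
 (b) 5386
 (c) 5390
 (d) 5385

-27 + 5419 = 5392
a) 5392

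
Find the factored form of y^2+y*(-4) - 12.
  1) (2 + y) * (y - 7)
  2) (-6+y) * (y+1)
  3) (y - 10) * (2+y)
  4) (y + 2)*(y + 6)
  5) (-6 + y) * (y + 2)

We need to factor y^2+y*(-4) - 12.
The factored form is (-6 + y) * (y + 2).
5) (-6 + y) * (y + 2)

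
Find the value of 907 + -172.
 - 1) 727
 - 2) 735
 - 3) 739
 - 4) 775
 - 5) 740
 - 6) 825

907 + -172 = 735
2) 735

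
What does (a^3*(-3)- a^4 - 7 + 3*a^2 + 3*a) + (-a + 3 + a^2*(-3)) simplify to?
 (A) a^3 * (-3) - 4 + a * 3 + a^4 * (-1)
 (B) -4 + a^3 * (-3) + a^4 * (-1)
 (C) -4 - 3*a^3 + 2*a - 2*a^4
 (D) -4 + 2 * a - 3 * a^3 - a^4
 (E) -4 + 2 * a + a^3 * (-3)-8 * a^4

Adding the polynomials and combining like terms:
(a^3*(-3) - a^4 - 7 + 3*a^2 + 3*a) + (-a + 3 + a^2*(-3))
= -4 + 2 * a - 3 * a^3 - a^4
D) -4 + 2 * a - 3 * a^3 - a^4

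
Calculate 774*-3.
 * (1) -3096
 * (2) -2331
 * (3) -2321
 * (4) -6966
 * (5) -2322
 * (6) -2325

774 * -3 = -2322
5) -2322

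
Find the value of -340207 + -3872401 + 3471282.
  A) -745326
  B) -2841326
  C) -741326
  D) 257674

First: -340207 + -3872401 = -4212608
Then: -4212608 + 3471282 = -741326
C) -741326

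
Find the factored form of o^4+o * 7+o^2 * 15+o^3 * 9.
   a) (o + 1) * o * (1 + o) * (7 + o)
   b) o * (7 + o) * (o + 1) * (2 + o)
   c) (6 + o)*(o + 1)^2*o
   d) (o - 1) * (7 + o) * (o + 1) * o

We need to factor o^4+o * 7+o^2 * 15+o^3 * 9.
The factored form is (o + 1) * o * (1 + o) * (7 + o).
a) (o + 1) * o * (1 + o) * (7 + o)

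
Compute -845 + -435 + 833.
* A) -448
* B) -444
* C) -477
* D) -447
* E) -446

First: -845 + -435 = -1280
Then: -1280 + 833 = -447
D) -447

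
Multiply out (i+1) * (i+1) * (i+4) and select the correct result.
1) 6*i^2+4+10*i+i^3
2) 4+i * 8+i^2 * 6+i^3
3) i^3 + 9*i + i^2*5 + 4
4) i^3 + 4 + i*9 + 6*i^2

Expanding (i+1) * (i+1) * (i+4):
= i^3 + 4 + i*9 + 6*i^2
4) i^3 + 4 + i*9 + 6*i^2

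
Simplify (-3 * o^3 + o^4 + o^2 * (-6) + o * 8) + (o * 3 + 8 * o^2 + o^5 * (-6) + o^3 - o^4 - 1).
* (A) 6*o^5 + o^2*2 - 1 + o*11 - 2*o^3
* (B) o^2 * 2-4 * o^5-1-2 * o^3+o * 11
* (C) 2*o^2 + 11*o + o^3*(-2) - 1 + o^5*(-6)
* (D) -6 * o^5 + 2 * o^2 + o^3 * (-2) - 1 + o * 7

Adding the polynomials and combining like terms:
(-3*o^3 + o^4 + o^2*(-6) + o*8) + (o*3 + 8*o^2 + o^5*(-6) + o^3 - o^4 - 1)
= 2*o^2 + 11*o + o^3*(-2) - 1 + o^5*(-6)
C) 2*o^2 + 11*o + o^3*(-2) - 1 + o^5*(-6)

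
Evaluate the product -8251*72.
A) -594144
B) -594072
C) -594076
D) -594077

-8251 * 72 = -594072
B) -594072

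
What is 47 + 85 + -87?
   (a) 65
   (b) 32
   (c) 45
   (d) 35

First: 47 + 85 = 132
Then: 132 + -87 = 45
c) 45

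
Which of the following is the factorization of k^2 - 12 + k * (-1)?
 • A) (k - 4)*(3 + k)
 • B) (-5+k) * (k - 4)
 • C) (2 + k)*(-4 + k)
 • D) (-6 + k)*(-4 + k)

We need to factor k^2 - 12 + k * (-1).
The factored form is (k - 4)*(3 + k).
A) (k - 4)*(3 + k)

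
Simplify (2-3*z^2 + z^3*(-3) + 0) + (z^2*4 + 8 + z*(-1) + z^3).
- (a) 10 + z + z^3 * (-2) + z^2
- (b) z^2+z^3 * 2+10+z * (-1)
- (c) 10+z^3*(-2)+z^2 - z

Adding the polynomials and combining like terms:
(2 - 3*z^2 + z^3*(-3) + 0) + (z^2*4 + 8 + z*(-1) + z^3)
= 10+z^3*(-2)+z^2 - z
c) 10+z^3*(-2)+z^2 - z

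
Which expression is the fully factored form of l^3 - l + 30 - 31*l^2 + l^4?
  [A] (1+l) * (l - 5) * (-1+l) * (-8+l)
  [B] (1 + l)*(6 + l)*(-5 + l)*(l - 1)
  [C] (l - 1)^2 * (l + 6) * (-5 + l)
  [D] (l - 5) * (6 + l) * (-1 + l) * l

We need to factor l^3 - l + 30 - 31*l^2 + l^4.
The factored form is (1 + l)*(6 + l)*(-5 + l)*(l - 1).
B) (1 + l)*(6 + l)*(-5 + l)*(l - 1)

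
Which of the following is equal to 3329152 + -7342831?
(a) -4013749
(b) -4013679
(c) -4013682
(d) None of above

3329152 + -7342831 = -4013679
b) -4013679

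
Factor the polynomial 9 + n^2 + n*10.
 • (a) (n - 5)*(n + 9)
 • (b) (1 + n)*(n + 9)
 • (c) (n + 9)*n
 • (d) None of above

We need to factor 9 + n^2 + n*10.
The factored form is (1 + n)*(n + 9).
b) (1 + n)*(n + 9)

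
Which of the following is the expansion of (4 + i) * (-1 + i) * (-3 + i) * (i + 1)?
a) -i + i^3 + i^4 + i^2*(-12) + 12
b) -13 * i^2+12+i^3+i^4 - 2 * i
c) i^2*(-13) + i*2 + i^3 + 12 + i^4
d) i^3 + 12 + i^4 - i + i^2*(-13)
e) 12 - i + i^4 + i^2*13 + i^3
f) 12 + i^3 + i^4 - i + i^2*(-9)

Expanding (4 + i) * (-1 + i) * (-3 + i) * (i + 1):
= i^3 + 12 + i^4 - i + i^2*(-13)
d) i^3 + 12 + i^4 - i + i^2*(-13)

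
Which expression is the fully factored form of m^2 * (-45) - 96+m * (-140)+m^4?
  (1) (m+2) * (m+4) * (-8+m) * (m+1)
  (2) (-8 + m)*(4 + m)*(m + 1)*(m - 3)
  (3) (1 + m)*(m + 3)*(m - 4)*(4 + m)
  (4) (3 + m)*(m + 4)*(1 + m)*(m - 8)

We need to factor m^2 * (-45) - 96+m * (-140)+m^4.
The factored form is (3 + m)*(m + 4)*(1 + m)*(m - 8).
4) (3 + m)*(m + 4)*(1 + m)*(m - 8)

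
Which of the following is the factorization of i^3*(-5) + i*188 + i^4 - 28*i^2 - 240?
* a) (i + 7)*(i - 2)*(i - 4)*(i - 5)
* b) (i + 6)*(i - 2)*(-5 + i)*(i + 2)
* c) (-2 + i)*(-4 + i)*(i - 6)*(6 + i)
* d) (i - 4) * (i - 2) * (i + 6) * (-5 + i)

We need to factor i^3*(-5) + i*188 + i^4 - 28*i^2 - 240.
The factored form is (i - 4) * (i - 2) * (i + 6) * (-5 + i).
d) (i - 4) * (i - 2) * (i + 6) * (-5 + i)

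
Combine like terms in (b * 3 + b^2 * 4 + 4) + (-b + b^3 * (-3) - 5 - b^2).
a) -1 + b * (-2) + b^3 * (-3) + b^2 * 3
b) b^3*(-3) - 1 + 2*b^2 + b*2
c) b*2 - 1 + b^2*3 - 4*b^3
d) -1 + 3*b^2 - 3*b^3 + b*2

Adding the polynomials and combining like terms:
(b*3 + b^2*4 + 4) + (-b + b^3*(-3) - 5 - b^2)
= -1 + 3*b^2 - 3*b^3 + b*2
d) -1 + 3*b^2 - 3*b^3 + b*2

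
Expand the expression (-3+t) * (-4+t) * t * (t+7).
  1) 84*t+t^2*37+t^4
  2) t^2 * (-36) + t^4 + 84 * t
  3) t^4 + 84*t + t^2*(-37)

Expanding (-3+t) * (-4+t) * t * (t+7):
= t^4 + 84*t + t^2*(-37)
3) t^4 + 84*t + t^2*(-37)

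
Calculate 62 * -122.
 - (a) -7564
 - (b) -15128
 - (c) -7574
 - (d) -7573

62 * -122 = -7564
a) -7564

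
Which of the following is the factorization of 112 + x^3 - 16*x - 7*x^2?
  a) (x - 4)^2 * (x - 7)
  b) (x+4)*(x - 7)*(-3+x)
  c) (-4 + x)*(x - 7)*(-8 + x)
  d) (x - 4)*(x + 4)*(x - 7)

We need to factor 112 + x^3 - 16*x - 7*x^2.
The factored form is (x - 4)*(x + 4)*(x - 7).
d) (x - 4)*(x + 4)*(x - 7)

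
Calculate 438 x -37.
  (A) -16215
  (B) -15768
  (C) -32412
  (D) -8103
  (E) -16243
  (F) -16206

438 * -37 = -16206
F) -16206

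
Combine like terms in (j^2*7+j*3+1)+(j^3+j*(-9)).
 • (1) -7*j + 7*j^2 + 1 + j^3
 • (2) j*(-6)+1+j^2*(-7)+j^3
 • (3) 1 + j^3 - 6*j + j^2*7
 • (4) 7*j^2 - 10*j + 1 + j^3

Adding the polynomials and combining like terms:
(j^2*7 + j*3 + 1) + (j^3 + j*(-9))
= 1 + j^3 - 6*j + j^2*7
3) 1 + j^3 - 6*j + j^2*7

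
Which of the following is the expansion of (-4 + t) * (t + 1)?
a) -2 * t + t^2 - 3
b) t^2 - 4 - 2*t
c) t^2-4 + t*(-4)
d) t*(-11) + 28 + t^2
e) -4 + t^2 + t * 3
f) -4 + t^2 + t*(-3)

Expanding (-4 + t) * (t + 1):
= -4 + t^2 + t*(-3)
f) -4 + t^2 + t*(-3)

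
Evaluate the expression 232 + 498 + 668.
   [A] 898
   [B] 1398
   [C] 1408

First: 232 + 498 = 730
Then: 730 + 668 = 1398
B) 1398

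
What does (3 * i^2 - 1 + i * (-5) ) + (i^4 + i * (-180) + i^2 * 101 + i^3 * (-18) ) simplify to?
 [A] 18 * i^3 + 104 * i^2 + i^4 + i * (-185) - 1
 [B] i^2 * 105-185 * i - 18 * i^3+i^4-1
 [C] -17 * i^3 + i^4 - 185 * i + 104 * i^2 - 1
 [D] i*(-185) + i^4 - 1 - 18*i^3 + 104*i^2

Adding the polynomials and combining like terms:
(3*i^2 - 1 + i*(-5)) + (i^4 + i*(-180) + i^2*101 + i^3*(-18))
= i*(-185) + i^4 - 1 - 18*i^3 + 104*i^2
D) i*(-185) + i^4 - 1 - 18*i^3 + 104*i^2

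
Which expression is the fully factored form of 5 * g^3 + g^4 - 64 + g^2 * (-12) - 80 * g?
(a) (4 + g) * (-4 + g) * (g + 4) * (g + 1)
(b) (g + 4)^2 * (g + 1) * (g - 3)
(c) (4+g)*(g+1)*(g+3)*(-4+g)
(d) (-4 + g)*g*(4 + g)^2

We need to factor 5 * g^3 + g^4 - 64 + g^2 * (-12) - 80 * g.
The factored form is (4 + g) * (-4 + g) * (g + 4) * (g + 1).
a) (4 + g) * (-4 + g) * (g + 4) * (g + 1)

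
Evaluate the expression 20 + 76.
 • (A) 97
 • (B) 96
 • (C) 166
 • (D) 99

20 + 76 = 96
B) 96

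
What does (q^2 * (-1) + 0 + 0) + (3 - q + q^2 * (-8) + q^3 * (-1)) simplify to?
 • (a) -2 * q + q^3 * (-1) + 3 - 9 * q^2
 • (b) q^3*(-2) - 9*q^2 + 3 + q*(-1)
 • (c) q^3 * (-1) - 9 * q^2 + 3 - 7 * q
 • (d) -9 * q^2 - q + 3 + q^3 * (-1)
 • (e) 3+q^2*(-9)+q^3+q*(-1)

Adding the polynomials and combining like terms:
(q^2*(-1) + 0 + 0) + (3 - q + q^2*(-8) + q^3*(-1))
= -9 * q^2 - q + 3 + q^3 * (-1)
d) -9 * q^2 - q + 3 + q^3 * (-1)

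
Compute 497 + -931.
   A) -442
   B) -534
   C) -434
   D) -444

497 + -931 = -434
C) -434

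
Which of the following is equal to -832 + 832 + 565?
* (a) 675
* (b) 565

First: -832 + 832 = 0
Then: 0 + 565 = 565
b) 565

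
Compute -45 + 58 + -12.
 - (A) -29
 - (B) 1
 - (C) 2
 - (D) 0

First: -45 + 58 = 13
Then: 13 + -12 = 1
B) 1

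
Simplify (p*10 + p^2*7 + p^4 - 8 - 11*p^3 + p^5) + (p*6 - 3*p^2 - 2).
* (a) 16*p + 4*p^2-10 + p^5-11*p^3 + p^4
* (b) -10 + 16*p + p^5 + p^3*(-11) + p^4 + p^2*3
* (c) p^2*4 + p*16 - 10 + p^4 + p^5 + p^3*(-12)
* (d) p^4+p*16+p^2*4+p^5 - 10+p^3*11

Adding the polynomials and combining like terms:
(p*10 + p^2*7 + p^4 - 8 - 11*p^3 + p^5) + (p*6 - 3*p^2 - 2)
= 16*p + 4*p^2-10 + p^5-11*p^3 + p^4
a) 16*p + 4*p^2-10 + p^5-11*p^3 + p^4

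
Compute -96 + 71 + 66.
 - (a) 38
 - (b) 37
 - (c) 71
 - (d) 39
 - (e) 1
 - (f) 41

First: -96 + 71 = -25
Then: -25 + 66 = 41
f) 41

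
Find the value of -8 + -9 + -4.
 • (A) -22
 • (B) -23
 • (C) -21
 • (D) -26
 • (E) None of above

First: -8 + -9 = -17
Then: -17 + -4 = -21
C) -21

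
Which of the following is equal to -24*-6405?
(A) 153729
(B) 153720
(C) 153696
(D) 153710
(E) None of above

-24 * -6405 = 153720
B) 153720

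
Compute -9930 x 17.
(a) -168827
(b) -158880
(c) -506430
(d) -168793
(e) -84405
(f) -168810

-9930 * 17 = -168810
f) -168810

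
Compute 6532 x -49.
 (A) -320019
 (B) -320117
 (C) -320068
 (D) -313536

6532 * -49 = -320068
C) -320068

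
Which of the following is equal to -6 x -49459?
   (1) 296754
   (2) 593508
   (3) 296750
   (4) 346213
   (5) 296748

-6 * -49459 = 296754
1) 296754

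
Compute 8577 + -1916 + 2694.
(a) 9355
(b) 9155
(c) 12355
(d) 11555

First: 8577 + -1916 = 6661
Then: 6661 + 2694 = 9355
a) 9355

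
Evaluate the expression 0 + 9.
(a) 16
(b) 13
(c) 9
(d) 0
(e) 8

0 + 9 = 9
c) 9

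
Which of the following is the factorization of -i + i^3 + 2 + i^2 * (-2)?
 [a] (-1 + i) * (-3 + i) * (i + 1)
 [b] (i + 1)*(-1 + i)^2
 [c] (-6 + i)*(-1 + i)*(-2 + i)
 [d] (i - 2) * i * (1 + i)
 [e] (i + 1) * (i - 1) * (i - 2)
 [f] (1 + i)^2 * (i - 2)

We need to factor -i + i^3 + 2 + i^2 * (-2).
The factored form is (i + 1) * (i - 1) * (i - 2).
e) (i + 1) * (i - 1) * (i - 2)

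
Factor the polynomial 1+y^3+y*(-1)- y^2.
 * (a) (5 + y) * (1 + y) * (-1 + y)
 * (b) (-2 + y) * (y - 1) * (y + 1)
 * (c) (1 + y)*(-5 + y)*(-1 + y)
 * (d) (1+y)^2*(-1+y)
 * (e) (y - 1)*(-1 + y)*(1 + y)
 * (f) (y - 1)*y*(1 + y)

We need to factor 1+y^3+y*(-1)- y^2.
The factored form is (y - 1)*(-1 + y)*(1 + y).
e) (y - 1)*(-1 + y)*(1 + y)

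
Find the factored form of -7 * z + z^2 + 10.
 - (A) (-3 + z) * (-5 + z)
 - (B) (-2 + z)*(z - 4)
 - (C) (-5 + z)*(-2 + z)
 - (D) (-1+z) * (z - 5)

We need to factor -7 * z + z^2 + 10.
The factored form is (-5 + z)*(-2 + z).
C) (-5 + z)*(-2 + z)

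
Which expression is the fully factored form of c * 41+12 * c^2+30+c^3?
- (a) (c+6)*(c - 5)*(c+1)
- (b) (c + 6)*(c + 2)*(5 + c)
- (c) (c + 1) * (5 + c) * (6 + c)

We need to factor c * 41+12 * c^2+30+c^3.
The factored form is (c + 1) * (5 + c) * (6 + c).
c) (c + 1) * (5 + c) * (6 + c)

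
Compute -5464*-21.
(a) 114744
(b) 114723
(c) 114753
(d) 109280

-5464 * -21 = 114744
a) 114744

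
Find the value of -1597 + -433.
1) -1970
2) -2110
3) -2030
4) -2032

-1597 + -433 = -2030
3) -2030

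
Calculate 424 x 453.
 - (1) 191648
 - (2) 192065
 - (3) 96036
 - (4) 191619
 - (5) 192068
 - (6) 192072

424 * 453 = 192072
6) 192072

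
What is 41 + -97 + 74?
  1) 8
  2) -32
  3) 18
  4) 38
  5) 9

First: 41 + -97 = -56
Then: -56 + 74 = 18
3) 18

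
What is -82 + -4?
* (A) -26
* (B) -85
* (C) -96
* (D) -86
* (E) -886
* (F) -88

-82 + -4 = -86
D) -86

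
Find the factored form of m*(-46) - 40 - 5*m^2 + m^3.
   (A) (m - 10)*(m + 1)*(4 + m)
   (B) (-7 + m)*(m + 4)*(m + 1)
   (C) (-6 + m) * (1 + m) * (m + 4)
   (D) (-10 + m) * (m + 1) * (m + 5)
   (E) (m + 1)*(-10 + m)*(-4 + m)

We need to factor m*(-46) - 40 - 5*m^2 + m^3.
The factored form is (m - 10)*(m + 1)*(4 + m).
A) (m - 10)*(m + 1)*(4 + m)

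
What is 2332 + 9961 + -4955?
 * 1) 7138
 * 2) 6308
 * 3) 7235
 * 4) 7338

First: 2332 + 9961 = 12293
Then: 12293 + -4955 = 7338
4) 7338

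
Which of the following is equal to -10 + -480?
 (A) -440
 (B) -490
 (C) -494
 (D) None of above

-10 + -480 = -490
B) -490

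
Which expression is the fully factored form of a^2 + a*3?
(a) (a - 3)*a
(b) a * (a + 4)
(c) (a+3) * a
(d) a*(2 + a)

We need to factor a^2 + a*3.
The factored form is (a+3) * a.
c) (a+3) * a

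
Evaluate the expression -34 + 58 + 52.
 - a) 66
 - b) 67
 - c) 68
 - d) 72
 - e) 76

First: -34 + 58 = 24
Then: 24 + 52 = 76
e) 76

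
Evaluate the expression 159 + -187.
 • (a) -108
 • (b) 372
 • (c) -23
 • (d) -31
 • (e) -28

159 + -187 = -28
e) -28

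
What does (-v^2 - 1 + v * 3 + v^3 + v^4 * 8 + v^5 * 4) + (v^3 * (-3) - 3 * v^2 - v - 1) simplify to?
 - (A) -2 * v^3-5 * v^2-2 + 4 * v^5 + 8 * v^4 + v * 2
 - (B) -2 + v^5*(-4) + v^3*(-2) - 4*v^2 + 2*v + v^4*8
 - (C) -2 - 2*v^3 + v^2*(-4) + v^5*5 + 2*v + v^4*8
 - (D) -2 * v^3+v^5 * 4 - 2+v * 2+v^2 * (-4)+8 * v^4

Adding the polynomials and combining like terms:
(-v^2 - 1 + v*3 + v^3 + v^4*8 + v^5*4) + (v^3*(-3) - 3*v^2 - v - 1)
= -2 * v^3+v^5 * 4 - 2+v * 2+v^2 * (-4)+8 * v^4
D) -2 * v^3+v^5 * 4 - 2+v * 2+v^2 * (-4)+8 * v^4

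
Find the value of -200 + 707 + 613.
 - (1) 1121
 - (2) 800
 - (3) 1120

First: -200 + 707 = 507
Then: 507 + 613 = 1120
3) 1120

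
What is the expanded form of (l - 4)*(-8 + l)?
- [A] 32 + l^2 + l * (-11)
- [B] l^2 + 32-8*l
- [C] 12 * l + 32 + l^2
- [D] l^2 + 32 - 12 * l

Expanding (l - 4)*(-8 + l):
= l^2 + 32 - 12 * l
D) l^2 + 32 - 12 * l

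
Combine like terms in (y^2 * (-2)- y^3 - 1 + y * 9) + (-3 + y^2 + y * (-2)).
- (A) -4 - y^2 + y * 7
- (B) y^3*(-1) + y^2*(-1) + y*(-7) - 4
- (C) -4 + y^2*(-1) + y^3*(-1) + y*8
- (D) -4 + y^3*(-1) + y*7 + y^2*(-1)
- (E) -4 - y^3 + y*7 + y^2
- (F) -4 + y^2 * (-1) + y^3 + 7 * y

Adding the polynomials and combining like terms:
(y^2*(-2) - y^3 - 1 + y*9) + (-3 + y^2 + y*(-2))
= -4 + y^3*(-1) + y*7 + y^2*(-1)
D) -4 + y^3*(-1) + y*7 + y^2*(-1)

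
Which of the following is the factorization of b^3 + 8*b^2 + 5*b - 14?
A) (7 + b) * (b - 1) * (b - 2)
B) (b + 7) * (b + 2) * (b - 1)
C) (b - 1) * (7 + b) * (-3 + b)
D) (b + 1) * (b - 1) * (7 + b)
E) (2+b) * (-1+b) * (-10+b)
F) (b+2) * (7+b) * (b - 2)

We need to factor b^3 + 8*b^2 + 5*b - 14.
The factored form is (b + 7) * (b + 2) * (b - 1).
B) (b + 7) * (b + 2) * (b - 1)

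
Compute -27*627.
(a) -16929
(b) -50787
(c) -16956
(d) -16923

-27 * 627 = -16929
a) -16929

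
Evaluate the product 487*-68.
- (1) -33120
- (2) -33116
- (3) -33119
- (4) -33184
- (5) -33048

487 * -68 = -33116
2) -33116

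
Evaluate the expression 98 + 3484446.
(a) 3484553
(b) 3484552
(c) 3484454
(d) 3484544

98 + 3484446 = 3484544
d) 3484544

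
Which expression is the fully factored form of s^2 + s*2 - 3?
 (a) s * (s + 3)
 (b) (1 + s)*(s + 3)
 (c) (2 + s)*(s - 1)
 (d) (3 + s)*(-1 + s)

We need to factor s^2 + s*2 - 3.
The factored form is (3 + s)*(-1 + s).
d) (3 + s)*(-1 + s)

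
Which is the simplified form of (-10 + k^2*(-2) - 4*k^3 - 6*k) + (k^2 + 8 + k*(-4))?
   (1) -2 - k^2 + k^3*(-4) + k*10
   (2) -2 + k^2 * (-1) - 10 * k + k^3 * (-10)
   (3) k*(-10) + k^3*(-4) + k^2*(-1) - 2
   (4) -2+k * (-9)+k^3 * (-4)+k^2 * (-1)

Adding the polynomials and combining like terms:
(-10 + k^2*(-2) - 4*k^3 - 6*k) + (k^2 + 8 + k*(-4))
= k*(-10) + k^3*(-4) + k^2*(-1) - 2
3) k*(-10) + k^3*(-4) + k^2*(-1) - 2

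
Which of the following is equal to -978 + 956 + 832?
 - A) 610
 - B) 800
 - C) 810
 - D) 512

First: -978 + 956 = -22
Then: -22 + 832 = 810
C) 810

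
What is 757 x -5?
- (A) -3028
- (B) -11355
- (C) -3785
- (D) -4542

757 * -5 = -3785
C) -3785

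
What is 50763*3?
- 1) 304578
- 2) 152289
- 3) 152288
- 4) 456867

50763 * 3 = 152289
2) 152289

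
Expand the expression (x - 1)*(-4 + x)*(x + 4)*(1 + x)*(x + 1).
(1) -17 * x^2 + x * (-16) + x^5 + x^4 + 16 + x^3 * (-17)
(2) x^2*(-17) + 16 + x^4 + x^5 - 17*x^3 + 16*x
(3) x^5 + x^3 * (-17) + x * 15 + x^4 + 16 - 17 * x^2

Expanding (x - 1)*(-4 + x)*(x + 4)*(1 + x)*(x + 1):
= x^2*(-17) + 16 + x^4 + x^5 - 17*x^3 + 16*x
2) x^2*(-17) + 16 + x^4 + x^5 - 17*x^3 + 16*x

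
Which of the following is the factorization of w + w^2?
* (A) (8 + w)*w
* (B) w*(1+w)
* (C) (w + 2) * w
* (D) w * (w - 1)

We need to factor w + w^2.
The factored form is w*(1+w).
B) w*(1+w)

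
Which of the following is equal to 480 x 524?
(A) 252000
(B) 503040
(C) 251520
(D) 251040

480 * 524 = 251520
C) 251520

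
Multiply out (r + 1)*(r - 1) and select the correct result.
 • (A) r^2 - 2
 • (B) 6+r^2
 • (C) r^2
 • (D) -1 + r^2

Expanding (r + 1)*(r - 1):
= -1 + r^2
D) -1 + r^2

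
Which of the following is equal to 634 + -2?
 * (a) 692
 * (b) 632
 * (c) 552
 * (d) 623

634 + -2 = 632
b) 632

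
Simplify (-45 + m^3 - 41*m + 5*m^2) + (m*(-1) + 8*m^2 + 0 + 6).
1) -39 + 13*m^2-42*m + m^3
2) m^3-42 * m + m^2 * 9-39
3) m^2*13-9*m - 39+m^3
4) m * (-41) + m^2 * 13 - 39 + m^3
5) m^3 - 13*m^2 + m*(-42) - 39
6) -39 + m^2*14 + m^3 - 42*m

Adding the polynomials and combining like terms:
(-45 + m^3 - 41*m + 5*m^2) + (m*(-1) + 8*m^2 + 0 + 6)
= -39 + 13*m^2-42*m + m^3
1) -39 + 13*m^2-42*m + m^3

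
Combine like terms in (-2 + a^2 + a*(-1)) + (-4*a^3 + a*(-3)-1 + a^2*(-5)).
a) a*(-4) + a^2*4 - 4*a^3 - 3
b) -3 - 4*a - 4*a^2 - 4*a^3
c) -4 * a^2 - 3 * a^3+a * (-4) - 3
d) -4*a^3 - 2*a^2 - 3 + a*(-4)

Adding the polynomials and combining like terms:
(-2 + a^2 + a*(-1)) + (-4*a^3 + a*(-3) - 1 + a^2*(-5))
= -3 - 4*a - 4*a^2 - 4*a^3
b) -3 - 4*a - 4*a^2 - 4*a^3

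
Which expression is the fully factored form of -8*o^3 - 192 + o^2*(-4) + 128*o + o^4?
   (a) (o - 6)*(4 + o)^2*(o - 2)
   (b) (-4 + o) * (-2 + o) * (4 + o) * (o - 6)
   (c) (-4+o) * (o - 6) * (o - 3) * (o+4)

We need to factor -8*o^3 - 192 + o^2*(-4) + 128*o + o^4.
The factored form is (-4 + o) * (-2 + o) * (4 + o) * (o - 6).
b) (-4 + o) * (-2 + o) * (4 + o) * (o - 6)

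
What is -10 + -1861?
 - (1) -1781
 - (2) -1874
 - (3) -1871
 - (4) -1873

-10 + -1861 = -1871
3) -1871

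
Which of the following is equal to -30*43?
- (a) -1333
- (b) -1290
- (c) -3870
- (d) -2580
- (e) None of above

-30 * 43 = -1290
b) -1290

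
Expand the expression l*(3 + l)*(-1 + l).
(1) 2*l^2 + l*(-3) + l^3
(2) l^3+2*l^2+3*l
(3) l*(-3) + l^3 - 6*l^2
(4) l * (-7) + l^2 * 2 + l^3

Expanding l*(3 + l)*(-1 + l):
= 2*l^2 + l*(-3) + l^3
1) 2*l^2 + l*(-3) + l^3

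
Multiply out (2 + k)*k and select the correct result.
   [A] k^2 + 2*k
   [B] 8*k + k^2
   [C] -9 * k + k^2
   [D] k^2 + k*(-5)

Expanding (2 + k)*k:
= k^2 + 2*k
A) k^2 + 2*k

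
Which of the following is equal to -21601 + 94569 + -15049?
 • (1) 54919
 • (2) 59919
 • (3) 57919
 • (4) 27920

First: -21601 + 94569 = 72968
Then: 72968 + -15049 = 57919
3) 57919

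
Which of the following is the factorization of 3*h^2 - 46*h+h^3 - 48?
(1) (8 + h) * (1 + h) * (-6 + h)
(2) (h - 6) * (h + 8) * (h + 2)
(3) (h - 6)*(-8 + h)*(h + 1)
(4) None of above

We need to factor 3*h^2 - 46*h+h^3 - 48.
The factored form is (8 + h) * (1 + h) * (-6 + h).
1) (8 + h) * (1 + h) * (-6 + h)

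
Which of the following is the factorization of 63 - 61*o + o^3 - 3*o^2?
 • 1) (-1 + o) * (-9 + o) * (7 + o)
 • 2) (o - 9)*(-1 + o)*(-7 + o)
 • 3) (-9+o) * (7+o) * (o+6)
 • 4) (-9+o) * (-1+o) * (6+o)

We need to factor 63 - 61*o + o^3 - 3*o^2.
The factored form is (-1 + o) * (-9 + o) * (7 + o).
1) (-1 + o) * (-9 + o) * (7 + o)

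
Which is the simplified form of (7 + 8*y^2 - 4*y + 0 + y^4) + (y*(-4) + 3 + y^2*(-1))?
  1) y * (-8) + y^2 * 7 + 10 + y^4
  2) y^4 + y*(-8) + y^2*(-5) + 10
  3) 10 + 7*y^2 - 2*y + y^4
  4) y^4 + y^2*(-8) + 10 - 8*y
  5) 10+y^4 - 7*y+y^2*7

Adding the polynomials and combining like terms:
(7 + 8*y^2 - 4*y + 0 + y^4) + (y*(-4) + 3 + y^2*(-1))
= y * (-8) + y^2 * 7 + 10 + y^4
1) y * (-8) + y^2 * 7 + 10 + y^4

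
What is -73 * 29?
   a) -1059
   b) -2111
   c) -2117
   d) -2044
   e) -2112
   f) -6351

-73 * 29 = -2117
c) -2117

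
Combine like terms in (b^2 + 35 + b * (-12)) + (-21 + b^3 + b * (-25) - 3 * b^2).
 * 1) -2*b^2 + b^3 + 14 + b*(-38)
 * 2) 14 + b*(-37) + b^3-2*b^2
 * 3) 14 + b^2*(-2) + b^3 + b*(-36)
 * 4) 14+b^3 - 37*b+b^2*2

Adding the polynomials and combining like terms:
(b^2 + 35 + b*(-12)) + (-21 + b^3 + b*(-25) - 3*b^2)
= 14 + b*(-37) + b^3-2*b^2
2) 14 + b*(-37) + b^3-2*b^2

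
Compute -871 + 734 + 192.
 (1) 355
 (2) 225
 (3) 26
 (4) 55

First: -871 + 734 = -137
Then: -137 + 192 = 55
4) 55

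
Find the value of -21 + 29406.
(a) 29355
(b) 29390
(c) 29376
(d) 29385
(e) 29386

-21 + 29406 = 29385
d) 29385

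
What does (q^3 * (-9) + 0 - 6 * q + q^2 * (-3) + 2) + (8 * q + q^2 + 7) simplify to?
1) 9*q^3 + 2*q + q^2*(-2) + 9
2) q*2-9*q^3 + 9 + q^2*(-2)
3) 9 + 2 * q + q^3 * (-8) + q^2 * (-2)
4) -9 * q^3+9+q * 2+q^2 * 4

Adding the polynomials and combining like terms:
(q^3*(-9) + 0 - 6*q + q^2*(-3) + 2) + (8*q + q^2 + 7)
= q*2-9*q^3 + 9 + q^2*(-2)
2) q*2-9*q^3 + 9 + q^2*(-2)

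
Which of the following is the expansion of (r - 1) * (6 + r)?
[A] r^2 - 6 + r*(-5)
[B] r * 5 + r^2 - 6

Expanding (r - 1) * (6 + r):
= r * 5 + r^2 - 6
B) r * 5 + r^2 - 6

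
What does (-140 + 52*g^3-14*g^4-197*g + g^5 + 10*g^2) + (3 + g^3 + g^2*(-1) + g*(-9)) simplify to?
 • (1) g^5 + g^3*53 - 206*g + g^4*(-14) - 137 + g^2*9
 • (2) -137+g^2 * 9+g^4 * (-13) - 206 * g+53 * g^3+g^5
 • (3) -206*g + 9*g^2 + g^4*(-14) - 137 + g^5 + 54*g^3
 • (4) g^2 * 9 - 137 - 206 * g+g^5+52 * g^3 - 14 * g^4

Adding the polynomials and combining like terms:
(-140 + 52*g^3 - 14*g^4 - 197*g + g^5 + 10*g^2) + (3 + g^3 + g^2*(-1) + g*(-9))
= g^5 + g^3*53 - 206*g + g^4*(-14) - 137 + g^2*9
1) g^5 + g^3*53 - 206*g + g^4*(-14) - 137 + g^2*9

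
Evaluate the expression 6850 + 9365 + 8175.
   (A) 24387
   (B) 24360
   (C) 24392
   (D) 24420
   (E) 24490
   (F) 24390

First: 6850 + 9365 = 16215
Then: 16215 + 8175 = 24390
F) 24390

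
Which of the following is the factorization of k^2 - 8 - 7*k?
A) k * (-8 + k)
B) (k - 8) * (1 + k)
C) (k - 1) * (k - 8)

We need to factor k^2 - 8 - 7*k.
The factored form is (k - 8) * (1 + k).
B) (k - 8) * (1 + k)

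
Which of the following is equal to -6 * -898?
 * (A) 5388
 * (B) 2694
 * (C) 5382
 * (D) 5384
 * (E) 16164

-6 * -898 = 5388
A) 5388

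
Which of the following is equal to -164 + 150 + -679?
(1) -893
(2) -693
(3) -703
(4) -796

First: -164 + 150 = -14
Then: -14 + -679 = -693
2) -693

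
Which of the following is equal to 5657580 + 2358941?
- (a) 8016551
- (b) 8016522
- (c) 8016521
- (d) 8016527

5657580 + 2358941 = 8016521
c) 8016521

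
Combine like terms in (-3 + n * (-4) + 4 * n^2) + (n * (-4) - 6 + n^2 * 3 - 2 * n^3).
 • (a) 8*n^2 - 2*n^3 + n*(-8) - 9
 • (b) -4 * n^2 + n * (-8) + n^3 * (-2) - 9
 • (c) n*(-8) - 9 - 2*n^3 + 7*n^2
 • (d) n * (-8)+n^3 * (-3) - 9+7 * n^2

Adding the polynomials and combining like terms:
(-3 + n*(-4) + 4*n^2) + (n*(-4) - 6 + n^2*3 - 2*n^3)
= n*(-8) - 9 - 2*n^3 + 7*n^2
c) n*(-8) - 9 - 2*n^3 + 7*n^2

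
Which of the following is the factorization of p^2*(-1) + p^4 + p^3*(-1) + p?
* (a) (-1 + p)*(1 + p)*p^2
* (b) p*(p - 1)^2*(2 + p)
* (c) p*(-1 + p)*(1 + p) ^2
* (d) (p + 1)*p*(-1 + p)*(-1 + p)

We need to factor p^2*(-1) + p^4 + p^3*(-1) + p.
The factored form is (p + 1)*p*(-1 + p)*(-1 + p).
d) (p + 1)*p*(-1 + p)*(-1 + p)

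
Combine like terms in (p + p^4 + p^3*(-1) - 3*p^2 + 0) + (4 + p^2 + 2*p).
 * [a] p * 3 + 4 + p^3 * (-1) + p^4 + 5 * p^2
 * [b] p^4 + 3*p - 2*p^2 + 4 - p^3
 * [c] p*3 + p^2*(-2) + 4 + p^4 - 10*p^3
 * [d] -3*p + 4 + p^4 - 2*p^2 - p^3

Adding the polynomials and combining like terms:
(p + p^4 + p^3*(-1) - 3*p^2 + 0) + (4 + p^2 + 2*p)
= p^4 + 3*p - 2*p^2 + 4 - p^3
b) p^4 + 3*p - 2*p^2 + 4 - p^3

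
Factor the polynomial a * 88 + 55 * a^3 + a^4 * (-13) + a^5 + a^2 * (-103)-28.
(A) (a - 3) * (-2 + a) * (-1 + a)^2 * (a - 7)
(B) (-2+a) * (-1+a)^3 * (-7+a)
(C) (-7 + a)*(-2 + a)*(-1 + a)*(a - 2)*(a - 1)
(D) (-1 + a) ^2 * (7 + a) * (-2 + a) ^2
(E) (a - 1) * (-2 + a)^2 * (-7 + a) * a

We need to factor a * 88 + 55 * a^3 + a^4 * (-13) + a^5 + a^2 * (-103)-28.
The factored form is (-7 + a)*(-2 + a)*(-1 + a)*(a - 2)*(a - 1).
C) (-7 + a)*(-2 + a)*(-1 + a)*(a - 2)*(a - 1)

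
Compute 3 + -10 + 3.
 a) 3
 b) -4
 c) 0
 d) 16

First: 3 + -10 = -7
Then: -7 + 3 = -4
b) -4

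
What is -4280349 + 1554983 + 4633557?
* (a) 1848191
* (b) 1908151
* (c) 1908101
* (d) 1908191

First: -4280349 + 1554983 = -2725366
Then: -2725366 + 4633557 = 1908191
d) 1908191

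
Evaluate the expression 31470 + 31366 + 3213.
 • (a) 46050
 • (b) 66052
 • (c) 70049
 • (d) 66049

First: 31470 + 31366 = 62836
Then: 62836 + 3213 = 66049
d) 66049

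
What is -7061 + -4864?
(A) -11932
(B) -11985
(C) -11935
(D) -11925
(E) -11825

-7061 + -4864 = -11925
D) -11925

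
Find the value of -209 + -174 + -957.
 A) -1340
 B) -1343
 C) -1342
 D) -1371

First: -209 + -174 = -383
Then: -383 + -957 = -1340
A) -1340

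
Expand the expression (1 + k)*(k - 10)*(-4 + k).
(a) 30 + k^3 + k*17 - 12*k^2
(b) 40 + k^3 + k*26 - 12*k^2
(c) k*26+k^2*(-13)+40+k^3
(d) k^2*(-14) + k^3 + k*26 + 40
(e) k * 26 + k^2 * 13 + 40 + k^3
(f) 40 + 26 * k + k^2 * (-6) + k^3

Expanding (1 + k)*(k - 10)*(-4 + k):
= k*26+k^2*(-13)+40+k^3
c) k*26+k^2*(-13)+40+k^3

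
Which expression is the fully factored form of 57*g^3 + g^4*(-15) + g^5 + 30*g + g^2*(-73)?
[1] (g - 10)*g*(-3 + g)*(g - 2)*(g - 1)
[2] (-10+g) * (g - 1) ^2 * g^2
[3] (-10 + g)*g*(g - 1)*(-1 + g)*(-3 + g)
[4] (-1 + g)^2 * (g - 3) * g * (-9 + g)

We need to factor 57*g^3 + g^4*(-15) + g^5 + 30*g + g^2*(-73).
The factored form is (-10 + g)*g*(g - 1)*(-1 + g)*(-3 + g).
3) (-10 + g)*g*(g - 1)*(-1 + g)*(-3 + g)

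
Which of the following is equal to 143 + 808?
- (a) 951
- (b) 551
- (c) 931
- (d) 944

143 + 808 = 951
a) 951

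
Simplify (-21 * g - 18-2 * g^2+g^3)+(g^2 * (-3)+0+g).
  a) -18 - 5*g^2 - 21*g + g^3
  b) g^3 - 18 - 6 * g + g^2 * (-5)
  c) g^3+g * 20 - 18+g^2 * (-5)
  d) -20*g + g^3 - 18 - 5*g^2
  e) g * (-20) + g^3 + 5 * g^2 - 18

Adding the polynomials and combining like terms:
(-21*g - 18 - 2*g^2 + g^3) + (g^2*(-3) + 0 + g)
= -20*g + g^3 - 18 - 5*g^2
d) -20*g + g^3 - 18 - 5*g^2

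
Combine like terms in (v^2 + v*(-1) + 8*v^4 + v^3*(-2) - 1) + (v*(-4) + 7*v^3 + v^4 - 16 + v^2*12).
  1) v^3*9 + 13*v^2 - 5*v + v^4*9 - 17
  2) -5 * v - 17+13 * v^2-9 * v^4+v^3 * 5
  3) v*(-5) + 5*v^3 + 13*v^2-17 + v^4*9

Adding the polynomials and combining like terms:
(v^2 + v*(-1) + 8*v^4 + v^3*(-2) - 1) + (v*(-4) + 7*v^3 + v^4 - 16 + v^2*12)
= v*(-5) + 5*v^3 + 13*v^2-17 + v^4*9
3) v*(-5) + 5*v^3 + 13*v^2-17 + v^4*9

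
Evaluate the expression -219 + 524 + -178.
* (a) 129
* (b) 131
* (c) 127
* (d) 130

First: -219 + 524 = 305
Then: 305 + -178 = 127
c) 127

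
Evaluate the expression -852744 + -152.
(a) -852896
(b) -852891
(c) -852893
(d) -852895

-852744 + -152 = -852896
a) -852896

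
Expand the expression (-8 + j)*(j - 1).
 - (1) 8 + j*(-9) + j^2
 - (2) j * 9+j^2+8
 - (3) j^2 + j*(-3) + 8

Expanding (-8 + j)*(j - 1):
= 8 + j*(-9) + j^2
1) 8 + j*(-9) + j^2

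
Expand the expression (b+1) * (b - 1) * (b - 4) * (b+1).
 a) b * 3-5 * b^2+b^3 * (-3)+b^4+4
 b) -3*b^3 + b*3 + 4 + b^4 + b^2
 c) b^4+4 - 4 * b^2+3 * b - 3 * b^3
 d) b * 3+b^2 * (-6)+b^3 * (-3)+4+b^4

Expanding (b+1) * (b - 1) * (b - 4) * (b+1):
= b * 3-5 * b^2+b^3 * (-3)+b^4+4
a) b * 3-5 * b^2+b^3 * (-3)+b^4+4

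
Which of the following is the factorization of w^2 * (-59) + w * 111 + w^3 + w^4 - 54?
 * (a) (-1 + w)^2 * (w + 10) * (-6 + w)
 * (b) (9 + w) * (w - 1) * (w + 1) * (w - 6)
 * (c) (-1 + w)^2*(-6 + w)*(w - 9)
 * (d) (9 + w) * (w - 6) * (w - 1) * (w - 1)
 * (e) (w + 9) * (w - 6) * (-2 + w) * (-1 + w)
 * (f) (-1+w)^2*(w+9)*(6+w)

We need to factor w^2 * (-59) + w * 111 + w^3 + w^4 - 54.
The factored form is (9 + w) * (w - 6) * (w - 1) * (w - 1).
d) (9 + w) * (w - 6) * (w - 1) * (w - 1)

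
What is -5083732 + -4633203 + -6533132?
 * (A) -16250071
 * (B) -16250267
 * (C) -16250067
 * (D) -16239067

First: -5083732 + -4633203 = -9716935
Then: -9716935 + -6533132 = -16250067
C) -16250067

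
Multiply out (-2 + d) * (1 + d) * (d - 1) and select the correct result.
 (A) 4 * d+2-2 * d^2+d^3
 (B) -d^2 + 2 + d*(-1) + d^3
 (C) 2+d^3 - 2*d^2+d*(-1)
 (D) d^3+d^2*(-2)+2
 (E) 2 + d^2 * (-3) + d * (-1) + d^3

Expanding (-2 + d) * (1 + d) * (d - 1):
= 2+d^3 - 2*d^2+d*(-1)
C) 2+d^3 - 2*d^2+d*(-1)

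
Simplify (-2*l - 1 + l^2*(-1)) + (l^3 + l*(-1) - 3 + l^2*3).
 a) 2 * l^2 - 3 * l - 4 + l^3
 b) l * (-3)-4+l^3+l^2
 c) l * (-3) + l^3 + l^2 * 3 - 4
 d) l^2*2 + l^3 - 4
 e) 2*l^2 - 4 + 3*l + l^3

Adding the polynomials and combining like terms:
(-2*l - 1 + l^2*(-1)) + (l^3 + l*(-1) - 3 + l^2*3)
= 2 * l^2 - 3 * l - 4 + l^3
a) 2 * l^2 - 3 * l - 4 + l^3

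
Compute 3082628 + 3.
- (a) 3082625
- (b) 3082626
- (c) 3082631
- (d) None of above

3082628 + 3 = 3082631
c) 3082631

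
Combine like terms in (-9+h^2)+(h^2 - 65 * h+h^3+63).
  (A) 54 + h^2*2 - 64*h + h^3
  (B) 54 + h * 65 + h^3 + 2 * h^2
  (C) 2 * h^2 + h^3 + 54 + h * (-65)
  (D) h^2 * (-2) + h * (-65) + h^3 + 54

Adding the polynomials and combining like terms:
(-9 + h^2) + (h^2 - 65*h + h^3 + 63)
= 2 * h^2 + h^3 + 54 + h * (-65)
C) 2 * h^2 + h^3 + 54 + h * (-65)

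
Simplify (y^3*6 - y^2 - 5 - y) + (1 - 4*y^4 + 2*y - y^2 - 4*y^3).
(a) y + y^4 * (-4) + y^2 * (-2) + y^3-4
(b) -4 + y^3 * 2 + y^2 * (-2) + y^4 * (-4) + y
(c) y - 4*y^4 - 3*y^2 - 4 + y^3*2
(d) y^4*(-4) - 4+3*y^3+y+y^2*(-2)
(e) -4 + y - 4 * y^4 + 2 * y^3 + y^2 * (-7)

Adding the polynomials and combining like terms:
(y^3*6 - y^2 - 5 - y) + (1 - 4*y^4 + 2*y - y^2 - 4*y^3)
= -4 + y^3 * 2 + y^2 * (-2) + y^4 * (-4) + y
b) -4 + y^3 * 2 + y^2 * (-2) + y^4 * (-4) + y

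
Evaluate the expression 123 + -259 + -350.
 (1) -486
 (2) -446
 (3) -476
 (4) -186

First: 123 + -259 = -136
Then: -136 + -350 = -486
1) -486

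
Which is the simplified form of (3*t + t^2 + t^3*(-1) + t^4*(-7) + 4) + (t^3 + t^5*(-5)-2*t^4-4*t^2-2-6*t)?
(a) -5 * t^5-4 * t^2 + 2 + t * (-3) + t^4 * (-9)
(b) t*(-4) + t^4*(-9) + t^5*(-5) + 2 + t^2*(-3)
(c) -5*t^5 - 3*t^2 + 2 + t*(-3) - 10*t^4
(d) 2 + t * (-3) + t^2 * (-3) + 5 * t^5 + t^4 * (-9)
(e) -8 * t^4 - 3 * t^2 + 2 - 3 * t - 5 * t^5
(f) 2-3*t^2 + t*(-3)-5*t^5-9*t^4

Adding the polynomials and combining like terms:
(3*t + t^2 + t^3*(-1) + t^4*(-7) + 4) + (t^3 + t^5*(-5) - 2*t^4 - 4*t^2 - 2 - 6*t)
= 2-3*t^2 + t*(-3)-5*t^5-9*t^4
f) 2-3*t^2 + t*(-3)-5*t^5-9*t^4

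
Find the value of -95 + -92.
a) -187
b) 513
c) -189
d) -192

-95 + -92 = -187
a) -187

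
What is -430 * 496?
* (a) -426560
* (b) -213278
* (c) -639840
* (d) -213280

-430 * 496 = -213280
d) -213280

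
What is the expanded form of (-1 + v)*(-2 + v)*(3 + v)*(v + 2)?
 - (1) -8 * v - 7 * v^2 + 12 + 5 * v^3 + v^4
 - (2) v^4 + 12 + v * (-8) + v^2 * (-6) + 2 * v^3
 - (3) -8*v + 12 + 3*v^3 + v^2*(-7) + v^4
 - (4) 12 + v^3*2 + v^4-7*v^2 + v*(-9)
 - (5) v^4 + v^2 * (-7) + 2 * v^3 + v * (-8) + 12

Expanding (-1 + v)*(-2 + v)*(3 + v)*(v + 2):
= v^4 + v^2 * (-7) + 2 * v^3 + v * (-8) + 12
5) v^4 + v^2 * (-7) + 2 * v^3 + v * (-8) + 12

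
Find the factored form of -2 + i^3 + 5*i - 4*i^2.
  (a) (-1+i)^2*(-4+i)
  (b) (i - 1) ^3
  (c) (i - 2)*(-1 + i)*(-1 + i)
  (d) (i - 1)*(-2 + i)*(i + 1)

We need to factor -2 + i^3 + 5*i - 4*i^2.
The factored form is (i - 2)*(-1 + i)*(-1 + i).
c) (i - 2)*(-1 + i)*(-1 + i)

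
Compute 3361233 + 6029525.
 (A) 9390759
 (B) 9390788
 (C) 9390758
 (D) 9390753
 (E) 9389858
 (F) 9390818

3361233 + 6029525 = 9390758
C) 9390758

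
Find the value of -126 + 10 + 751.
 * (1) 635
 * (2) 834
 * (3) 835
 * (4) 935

First: -126 + 10 = -116
Then: -116 + 751 = 635
1) 635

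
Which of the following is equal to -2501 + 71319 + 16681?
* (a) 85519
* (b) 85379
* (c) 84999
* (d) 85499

First: -2501 + 71319 = 68818
Then: 68818 + 16681 = 85499
d) 85499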